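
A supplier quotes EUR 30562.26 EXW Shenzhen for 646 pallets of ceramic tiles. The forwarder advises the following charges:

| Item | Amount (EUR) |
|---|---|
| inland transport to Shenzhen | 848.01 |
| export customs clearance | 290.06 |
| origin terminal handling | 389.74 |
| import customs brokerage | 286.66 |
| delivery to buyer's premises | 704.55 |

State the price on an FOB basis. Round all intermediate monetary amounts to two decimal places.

Not relevant to the conversion: brokerage, delivery — on the buyer under both terms; not part of either seller's price.
From EXW to FOB, the seller additionally bears: inland to port, export clearance, origin terminal.
FOB price = 30562.26 + 848.01 + 290.06 + 389.74 = 32090.07

FOB price: EUR 32090.07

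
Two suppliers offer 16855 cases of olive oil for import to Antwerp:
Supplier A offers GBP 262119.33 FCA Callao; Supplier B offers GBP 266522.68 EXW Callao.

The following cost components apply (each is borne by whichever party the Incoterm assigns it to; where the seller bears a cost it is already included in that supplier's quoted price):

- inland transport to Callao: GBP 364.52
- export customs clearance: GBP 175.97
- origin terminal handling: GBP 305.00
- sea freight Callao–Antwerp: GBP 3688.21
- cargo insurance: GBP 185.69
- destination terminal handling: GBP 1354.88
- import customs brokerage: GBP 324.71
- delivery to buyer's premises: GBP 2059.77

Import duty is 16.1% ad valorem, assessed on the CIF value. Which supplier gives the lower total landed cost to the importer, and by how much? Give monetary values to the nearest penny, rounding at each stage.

Supplier A is cheaper by GBP 5739.79

Supplier A (FCA):
CIF value = FCA price + origin terminal + freight + insurance = 262119.33 + 305.00 + 3688.21 + 185.69 = 266298.23
Import duty = 266298.23 × 16.1% = 42874.02
Buyer bears (A): 305.00 + 3688.21 + 185.69 + 1354.88 + 324.71 + 2059.77 = 7918.26
Landed cost (A) = invoice 262119.33 + 7918.26 + duty 42874.02 = 312911.61
Supplier B (EXW):
CIF value = EXW price + inland to port + export clearance + origin terminal + freight + insurance = 266522.68 + 364.52 + 175.97 + 305.00 + 3688.21 + 185.69 = 271242.07
Import duty = 271242.07 × 16.1% = 43669.97
Buyer bears (B): 364.52 + 175.97 + 305.00 + 3688.21 + 185.69 + 1354.88 + 324.71 + 2059.77 = 8458.75
Landed cost (B) = invoice 266522.68 + 8458.75 + duty 43669.97 = 318651.40
Difference = |312911.61 − 318651.40| = 5739.79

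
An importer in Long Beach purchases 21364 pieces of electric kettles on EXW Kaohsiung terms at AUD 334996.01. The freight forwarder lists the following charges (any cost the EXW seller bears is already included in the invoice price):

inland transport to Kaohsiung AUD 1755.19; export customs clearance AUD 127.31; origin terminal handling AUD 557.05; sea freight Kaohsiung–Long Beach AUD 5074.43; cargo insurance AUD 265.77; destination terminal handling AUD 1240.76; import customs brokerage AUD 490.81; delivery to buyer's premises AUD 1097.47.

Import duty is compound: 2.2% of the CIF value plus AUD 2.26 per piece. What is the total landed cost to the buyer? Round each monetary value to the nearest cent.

EXW: the seller makes goods available at their premises; the buyer bears all onward costs.
CIF value = EXW price + inland to port + export clearance + origin terminal + freight + insurance = 334996.01 + 1755.19 + 127.31 + 557.05 + 5074.43 + 265.77 = 342775.76
Ad valorem component: 342775.76 × 2.2% = 7541.07
Specific component: 21364 × 2.26 = 48282.64
Import duty = 7541.07 + 48282.64 = 55823.71
Buyer bears: inland to port 1755.19 + export clearance 127.31 + origin terminal 557.05 + freight 5074.43 + insurance 265.77 + destination terminal 1240.76 + brokerage 490.81 + delivery 1097.47 + duty 55823.71 = 66432.50
Landed cost = invoice 334996.01 + 66432.50 = 401428.51

Total landed cost: AUD 401428.51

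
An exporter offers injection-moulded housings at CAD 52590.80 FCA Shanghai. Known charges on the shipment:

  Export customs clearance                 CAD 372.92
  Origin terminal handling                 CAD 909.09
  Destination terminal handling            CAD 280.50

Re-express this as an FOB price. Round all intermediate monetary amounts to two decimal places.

Not relevant to the conversion: export clearance — on the seller under both FCA and FOB; already in the FCA price and stays in the FOB price. destination terminal — on the buyer under both terms; not part of either seller's price.
From FCA to FOB, the seller additionally bears: origin terminal.
FOB price = 52590.80 + 909.09 = 53499.89

FOB price: CAD 53499.89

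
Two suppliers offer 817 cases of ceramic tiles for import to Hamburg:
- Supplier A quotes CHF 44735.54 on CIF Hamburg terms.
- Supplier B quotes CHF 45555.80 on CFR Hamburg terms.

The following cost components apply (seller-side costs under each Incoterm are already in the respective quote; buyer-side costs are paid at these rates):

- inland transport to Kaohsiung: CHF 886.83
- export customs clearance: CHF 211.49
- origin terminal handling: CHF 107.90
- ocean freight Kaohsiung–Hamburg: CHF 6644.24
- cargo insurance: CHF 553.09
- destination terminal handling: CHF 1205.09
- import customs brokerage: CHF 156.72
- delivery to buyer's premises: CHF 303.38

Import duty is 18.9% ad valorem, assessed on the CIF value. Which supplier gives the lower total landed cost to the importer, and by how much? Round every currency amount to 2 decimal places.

Supplier A (CIF):
The CIF price already equals the CIF value: 44735.54
Import duty = 44735.54 × 18.9% = 8455.02
Buyer bears (A): 1205.09 + 156.72 + 303.38 = 1665.19
Landed cost (A) = invoice 44735.54 + 1665.19 + duty 8455.02 = 54855.75
Supplier B (CFR):
CIF value = CFR price + insurance = 45555.80 + 553.09 = 46108.89
Import duty = 46108.89 × 18.9% = 8714.58
Buyer bears (B): 553.09 + 1205.09 + 156.72 + 303.38 = 2218.28
Landed cost (B) = invoice 45555.80 + 2218.28 + duty 8714.58 = 56488.66
Difference = |54855.75 − 56488.66| = 1632.91

Supplier A is cheaper by CHF 1632.91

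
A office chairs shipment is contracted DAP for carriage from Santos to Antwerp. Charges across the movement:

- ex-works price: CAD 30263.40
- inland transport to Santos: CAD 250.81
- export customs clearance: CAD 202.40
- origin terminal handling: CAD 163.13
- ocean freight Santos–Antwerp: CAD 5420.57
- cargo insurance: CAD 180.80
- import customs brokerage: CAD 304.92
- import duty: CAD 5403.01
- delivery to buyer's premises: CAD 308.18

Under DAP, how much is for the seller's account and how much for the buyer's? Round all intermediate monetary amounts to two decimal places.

Seller: CAD 36789.29; buyer: CAD 5707.93

DAP: the seller bears all costs to the named destination except import duty and clearance.
Seller's account: goods 30263.40 + inland to port 250.81 + export clearance 202.40 + origin terminal 163.13 + freight 5420.57 + insurance 180.80 + delivery 308.18 = 36789.29
Buyer's account: brokerage 304.92 + duty 5403.01 = 5707.93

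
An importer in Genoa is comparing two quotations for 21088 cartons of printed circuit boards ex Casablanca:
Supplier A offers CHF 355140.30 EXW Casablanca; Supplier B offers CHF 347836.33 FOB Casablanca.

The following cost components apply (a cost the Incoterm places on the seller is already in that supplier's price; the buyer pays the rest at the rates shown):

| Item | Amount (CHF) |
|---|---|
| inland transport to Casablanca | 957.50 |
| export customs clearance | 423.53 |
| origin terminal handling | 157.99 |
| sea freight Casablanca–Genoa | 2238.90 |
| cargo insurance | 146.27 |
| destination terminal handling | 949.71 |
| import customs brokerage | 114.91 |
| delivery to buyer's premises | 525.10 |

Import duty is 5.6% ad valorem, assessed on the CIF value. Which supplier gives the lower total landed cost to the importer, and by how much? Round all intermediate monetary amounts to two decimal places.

Supplier B is cheaper by CHF 9338.20

Supplier A (EXW):
CIF value = EXW price + inland to port + export clearance + origin terminal + freight + insurance = 355140.30 + 957.50 + 423.53 + 157.99 + 2238.90 + 146.27 = 359064.49
Import duty = 359064.49 × 5.6% = 20107.61
Buyer bears (A): 957.50 + 423.53 + 157.99 + 2238.90 + 146.27 + 949.71 + 114.91 + 525.10 = 5513.91
Landed cost (A) = invoice 355140.30 + 5513.91 + duty 20107.61 = 380761.82
Supplier B (FOB):
CIF value = FOB price + freight + insurance = 347836.33 + 2238.90 + 146.27 = 350221.50
Import duty = 350221.50 × 5.6% = 19612.40
Buyer bears (B): 2238.90 + 146.27 + 949.71 + 114.91 + 525.10 = 3974.89
Landed cost (B) = invoice 347836.33 + 3974.89 + duty 19612.40 = 371423.62
Difference = |380761.82 − 371423.62| = 9338.20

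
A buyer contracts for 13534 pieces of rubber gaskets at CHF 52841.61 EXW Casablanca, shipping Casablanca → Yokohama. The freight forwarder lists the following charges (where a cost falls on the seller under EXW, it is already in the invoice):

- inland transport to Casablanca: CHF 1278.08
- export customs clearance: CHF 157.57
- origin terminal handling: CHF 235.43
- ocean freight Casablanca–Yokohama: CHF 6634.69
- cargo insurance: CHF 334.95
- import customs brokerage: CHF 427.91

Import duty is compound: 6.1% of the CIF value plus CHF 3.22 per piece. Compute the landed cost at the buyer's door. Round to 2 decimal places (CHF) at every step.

Total landed cost: CHF 109240.14

EXW: the seller makes goods available at their premises; the buyer bears all onward costs.
CIF value = EXW price + inland to port + export clearance + origin terminal + freight + insurance = 52841.61 + 1278.08 + 157.57 + 235.43 + 6634.69 + 334.95 = 61482.33
Ad valorem component: 61482.33 × 6.1% = 3750.42
Specific component: 13534 × 3.22 = 43579.48
Import duty = 3750.42 + 43579.48 = 47329.90
Buyer bears: inland to port 1278.08 + export clearance 157.57 + origin terminal 235.43 + freight 6634.69 + insurance 334.95 + brokerage 427.91 + duty 47329.90 = 56398.53
Landed cost = invoice 52841.61 + 56398.53 = 109240.14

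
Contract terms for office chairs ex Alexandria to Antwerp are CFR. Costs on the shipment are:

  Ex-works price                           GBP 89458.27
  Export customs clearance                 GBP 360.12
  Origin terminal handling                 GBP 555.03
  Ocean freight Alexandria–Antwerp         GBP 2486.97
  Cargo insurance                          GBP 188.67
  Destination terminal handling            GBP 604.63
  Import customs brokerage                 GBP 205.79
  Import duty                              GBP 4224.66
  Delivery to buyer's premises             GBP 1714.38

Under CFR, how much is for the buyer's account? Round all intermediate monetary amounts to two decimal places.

Buyer's account: GBP 6938.13

CFR: the seller pays costs through ocean freight to the destination port, but not insurance.
Seller's account: goods 89458.27 + export clearance 360.12 + origin terminal 555.03 + freight 2486.97 = 92860.39
Buyer's account: insurance 188.67 + destination terminal 604.63 + brokerage 205.79 + duty 4224.66 + delivery 1714.38 = 6938.13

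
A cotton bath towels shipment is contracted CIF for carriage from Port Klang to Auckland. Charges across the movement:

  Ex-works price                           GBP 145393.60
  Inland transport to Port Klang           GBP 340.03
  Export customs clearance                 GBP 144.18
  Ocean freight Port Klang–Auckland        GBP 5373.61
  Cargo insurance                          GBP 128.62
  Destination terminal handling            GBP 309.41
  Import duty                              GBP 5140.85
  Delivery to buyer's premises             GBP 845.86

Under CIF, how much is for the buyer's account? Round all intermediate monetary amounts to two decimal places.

CIF: the seller pays costs through ocean freight and marine insurance to the destination port.
Seller's account: goods 145393.60 + inland to port 340.03 + export clearance 144.18 + freight 5373.61 + insurance 128.62 = 151380.04
Buyer's account: destination terminal 309.41 + duty 5140.85 + delivery 845.86 = 6296.12

Buyer's account: GBP 6296.12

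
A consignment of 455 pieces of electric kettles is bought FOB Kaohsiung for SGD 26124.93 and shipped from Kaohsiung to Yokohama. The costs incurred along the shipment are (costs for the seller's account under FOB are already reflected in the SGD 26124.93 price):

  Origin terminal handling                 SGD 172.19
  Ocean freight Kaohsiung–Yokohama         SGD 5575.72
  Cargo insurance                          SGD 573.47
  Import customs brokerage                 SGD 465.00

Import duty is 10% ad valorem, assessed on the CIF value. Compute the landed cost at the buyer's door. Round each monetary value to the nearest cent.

FOB: the seller bears costs until goods are on board at the origin port; the buyer bears freight, insurance and all costs thereafter.
Already in the invoice (seller's account under FOB): origin terminal — exclude.
CIF value = FOB price + freight + insurance = 26124.93 + 5575.72 + 573.47 = 32274.12
Import duty = 32274.12 × 10% = 3227.41
Buyer bears: freight 5575.72 + insurance 573.47 + brokerage 465.00 + duty 3227.41 = 9841.60
Landed cost = invoice 26124.93 + 9841.60 = 35966.53

Total landed cost: SGD 35966.53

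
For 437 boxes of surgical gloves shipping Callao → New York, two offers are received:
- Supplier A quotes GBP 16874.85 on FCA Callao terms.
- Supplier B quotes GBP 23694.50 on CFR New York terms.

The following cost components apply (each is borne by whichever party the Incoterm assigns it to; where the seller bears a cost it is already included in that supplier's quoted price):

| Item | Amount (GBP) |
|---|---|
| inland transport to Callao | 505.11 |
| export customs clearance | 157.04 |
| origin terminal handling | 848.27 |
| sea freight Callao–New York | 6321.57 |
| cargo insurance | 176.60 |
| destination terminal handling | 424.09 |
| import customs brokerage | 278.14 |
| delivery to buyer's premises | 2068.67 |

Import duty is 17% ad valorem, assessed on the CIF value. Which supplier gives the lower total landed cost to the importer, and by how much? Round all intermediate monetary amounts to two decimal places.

Supplier A (FCA):
CIF value = FCA price + origin terminal + freight + insurance = 16874.85 + 848.27 + 6321.57 + 176.60 = 24221.29
Import duty = 24221.29 × 17% = 4117.62
Buyer bears (A): 848.27 + 6321.57 + 176.60 + 424.09 + 278.14 + 2068.67 = 10117.34
Landed cost (A) = invoice 16874.85 + 10117.34 + duty 4117.62 = 31109.81
Supplier B (CFR):
CIF value = CFR price + insurance = 23694.50 + 176.60 = 23871.10
Import duty = 23871.10 × 17% = 4058.09
Buyer bears (B): 176.60 + 424.09 + 278.14 + 2068.67 = 2947.50
Landed cost (B) = invoice 23694.50 + 2947.50 + duty 4058.09 = 30700.09
Difference = |31109.81 − 30700.09| = 409.72

Supplier B is cheaper by GBP 409.72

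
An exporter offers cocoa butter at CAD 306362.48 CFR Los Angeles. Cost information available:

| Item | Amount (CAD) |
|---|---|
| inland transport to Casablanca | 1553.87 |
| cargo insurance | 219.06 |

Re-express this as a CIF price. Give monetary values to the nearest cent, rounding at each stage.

Not relevant to the conversion: inland to port — on the seller under both CFR and CIF; already in the CFR price and stays in the CIF price.
From CFR to CIF, the seller additionally bears: insurance.
CIF price = 306362.48 + 219.06 = 306581.54

CIF price: CAD 306581.54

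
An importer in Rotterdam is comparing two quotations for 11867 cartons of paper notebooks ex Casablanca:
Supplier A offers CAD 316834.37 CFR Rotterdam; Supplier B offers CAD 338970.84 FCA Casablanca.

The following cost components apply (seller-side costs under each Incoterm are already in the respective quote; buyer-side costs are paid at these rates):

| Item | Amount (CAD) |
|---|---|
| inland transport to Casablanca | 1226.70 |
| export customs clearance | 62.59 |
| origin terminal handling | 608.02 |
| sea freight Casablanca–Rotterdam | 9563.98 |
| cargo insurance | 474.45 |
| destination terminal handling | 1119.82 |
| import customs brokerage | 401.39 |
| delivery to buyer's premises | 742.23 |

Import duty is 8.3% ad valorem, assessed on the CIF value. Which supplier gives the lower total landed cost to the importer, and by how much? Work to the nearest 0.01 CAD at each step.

Supplier A (CFR):
CIF value = CFR price + insurance = 316834.37 + 474.45 = 317308.82
Import duty = 317308.82 × 8.3% = 26336.63
Buyer bears (A): 474.45 + 1119.82 + 401.39 + 742.23 = 2737.89
Landed cost (A) = invoice 316834.37 + 2737.89 + duty 26336.63 = 345908.89
Supplier B (FCA):
CIF value = FCA price + origin terminal + freight + insurance = 338970.84 + 608.02 + 9563.98 + 474.45 = 349617.29
Import duty = 349617.29 × 8.3% = 29018.24
Buyer bears (B): 608.02 + 9563.98 + 474.45 + 1119.82 + 401.39 + 742.23 = 12909.89
Landed cost (B) = invoice 338970.84 + 12909.89 + duty 29018.24 = 380898.97
Difference = |345908.89 − 380898.97| = 34990.08

Supplier A is cheaper by CAD 34990.08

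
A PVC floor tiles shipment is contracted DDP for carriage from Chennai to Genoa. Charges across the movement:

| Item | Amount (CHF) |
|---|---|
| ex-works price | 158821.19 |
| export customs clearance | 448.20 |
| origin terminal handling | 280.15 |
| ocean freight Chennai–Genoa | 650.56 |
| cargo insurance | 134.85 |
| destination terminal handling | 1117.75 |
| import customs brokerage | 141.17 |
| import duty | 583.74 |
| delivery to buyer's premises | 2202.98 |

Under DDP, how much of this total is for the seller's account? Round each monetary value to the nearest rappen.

Seller's account: CHF 164380.59

DDP: the seller bears all costs including import duty.
Seller's account: goods 158821.19 + export clearance 448.20 + origin terminal 280.15 + freight 650.56 + insurance 134.85 + destination terminal 1117.75 + brokerage 141.17 + duty 583.74 + delivery 2202.98 = 164380.59
Buyer's account: 0.00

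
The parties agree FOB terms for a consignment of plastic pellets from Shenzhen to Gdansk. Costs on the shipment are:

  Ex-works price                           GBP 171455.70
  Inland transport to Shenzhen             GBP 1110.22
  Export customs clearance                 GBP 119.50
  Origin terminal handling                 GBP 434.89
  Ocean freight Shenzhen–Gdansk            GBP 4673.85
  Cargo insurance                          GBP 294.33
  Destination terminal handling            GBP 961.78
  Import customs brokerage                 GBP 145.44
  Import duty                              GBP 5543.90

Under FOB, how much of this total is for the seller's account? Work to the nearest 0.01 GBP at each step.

FOB: the seller bears costs until goods are on board at the origin port; the buyer bears freight, insurance and all costs thereafter.
Seller's account: goods 171455.70 + inland to port 1110.22 + export clearance 119.50 + origin terminal 434.89 = 173120.31
Buyer's account: freight 4673.85 + insurance 294.33 + destination terminal 961.78 + brokerage 145.44 + duty 5543.90 = 11619.30

Seller's account: GBP 173120.31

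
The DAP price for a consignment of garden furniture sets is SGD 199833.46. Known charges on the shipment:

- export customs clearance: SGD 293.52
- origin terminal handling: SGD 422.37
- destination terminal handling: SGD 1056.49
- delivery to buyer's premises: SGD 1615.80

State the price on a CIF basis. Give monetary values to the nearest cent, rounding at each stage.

Not relevant to the conversion: export clearance, origin terminal — on the seller under both DAP and CIF; already in the DAP price and stays in the CIF price.
From DAP to CIF, the seller no longer bears: destination terminal, delivery.
CIF price = 199833.46 − 1056.49 − 1615.80 = 197161.17

CIF price: SGD 197161.17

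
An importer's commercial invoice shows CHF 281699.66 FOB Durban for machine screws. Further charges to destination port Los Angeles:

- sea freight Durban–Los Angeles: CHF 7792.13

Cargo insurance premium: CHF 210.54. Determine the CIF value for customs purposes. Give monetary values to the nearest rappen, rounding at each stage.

CIF = FOB price + freight + insurance
CIF = 281699.66 + 7792.13 + 210.54 = 289702.33

CIF value: CHF 289702.33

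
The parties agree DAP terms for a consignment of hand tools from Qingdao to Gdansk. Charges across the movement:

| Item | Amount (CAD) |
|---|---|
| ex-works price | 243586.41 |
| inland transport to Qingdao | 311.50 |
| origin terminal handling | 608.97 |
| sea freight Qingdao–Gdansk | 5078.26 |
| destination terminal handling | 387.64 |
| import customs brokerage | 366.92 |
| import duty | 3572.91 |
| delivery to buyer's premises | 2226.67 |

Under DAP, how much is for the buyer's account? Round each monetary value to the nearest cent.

DAP: the seller bears all costs to the named destination except import duty and clearance.
Seller's account: goods 243586.41 + inland to port 311.50 + origin terminal 608.97 + freight 5078.26 + destination terminal 387.64 + delivery 2226.67 = 252199.45
Buyer's account: brokerage 366.92 + duty 3572.91 = 3939.83

Buyer's account: CAD 3939.83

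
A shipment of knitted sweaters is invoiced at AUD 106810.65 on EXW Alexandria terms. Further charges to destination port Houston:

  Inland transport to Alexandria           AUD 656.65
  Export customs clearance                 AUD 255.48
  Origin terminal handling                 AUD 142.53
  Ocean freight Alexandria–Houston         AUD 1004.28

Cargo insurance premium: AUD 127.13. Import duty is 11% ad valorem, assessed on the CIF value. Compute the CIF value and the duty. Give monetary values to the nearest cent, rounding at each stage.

CIF = EXW price + pre-shipment costs + freight + insurance
CIF = 106810.65 + 656.65 + 255.48 + 142.53 + 1004.28 + 127.13 = 108996.72
Import duty = 108996.72 × 11% = 11989.64

CIF value: AUD 108996.72; import duty: AUD 11989.64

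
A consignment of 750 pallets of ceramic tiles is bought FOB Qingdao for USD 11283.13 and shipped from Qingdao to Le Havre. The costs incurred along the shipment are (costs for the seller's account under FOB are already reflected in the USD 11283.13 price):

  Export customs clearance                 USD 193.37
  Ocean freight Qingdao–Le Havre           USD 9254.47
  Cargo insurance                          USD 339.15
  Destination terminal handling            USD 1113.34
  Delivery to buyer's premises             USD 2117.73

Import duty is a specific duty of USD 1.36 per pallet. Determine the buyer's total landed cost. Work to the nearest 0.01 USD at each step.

FOB: the seller bears costs until goods are on board at the origin port; the buyer bears freight, insurance and all costs thereafter.
Already in the invoice (seller's account under FOB): export clearance — exclude.
CIF value = FOB price + freight + insurance = 11283.13 + 9254.47 + 339.15 = 20876.75
Import duty = 750 × 1.36 = 1020.00
Buyer bears: freight 9254.47 + insurance 339.15 + destination terminal 1113.34 + delivery 2117.73 + duty 1020.00 = 13844.69
Landed cost = invoice 11283.13 + 13844.69 = 25127.82

Total landed cost: USD 25127.82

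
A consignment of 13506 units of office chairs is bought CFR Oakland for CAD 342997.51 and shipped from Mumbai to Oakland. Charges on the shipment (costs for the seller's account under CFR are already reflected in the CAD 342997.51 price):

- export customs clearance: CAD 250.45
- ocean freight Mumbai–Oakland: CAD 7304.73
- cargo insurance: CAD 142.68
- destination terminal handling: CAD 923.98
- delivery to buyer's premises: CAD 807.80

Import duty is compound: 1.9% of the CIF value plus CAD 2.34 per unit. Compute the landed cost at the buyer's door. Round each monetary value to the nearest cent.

Total landed cost: CAD 382995.67

CFR: the seller pays costs through ocean freight to the destination port, but not insurance.
Already in the invoice (seller's account under CFR): export clearance, freight — exclude.
CIF value = CFR price + insurance = 342997.51 + 142.68 = 343140.19
Ad valorem component: 343140.19 × 1.9% = 6519.66
Specific component: 13506 × 2.34 = 31604.04
Import duty = 6519.66 + 31604.04 = 38123.70
Buyer bears: insurance 142.68 + destination terminal 923.98 + delivery 807.80 + duty 38123.70 = 39998.16
Landed cost = invoice 342997.51 + 39998.16 = 382995.67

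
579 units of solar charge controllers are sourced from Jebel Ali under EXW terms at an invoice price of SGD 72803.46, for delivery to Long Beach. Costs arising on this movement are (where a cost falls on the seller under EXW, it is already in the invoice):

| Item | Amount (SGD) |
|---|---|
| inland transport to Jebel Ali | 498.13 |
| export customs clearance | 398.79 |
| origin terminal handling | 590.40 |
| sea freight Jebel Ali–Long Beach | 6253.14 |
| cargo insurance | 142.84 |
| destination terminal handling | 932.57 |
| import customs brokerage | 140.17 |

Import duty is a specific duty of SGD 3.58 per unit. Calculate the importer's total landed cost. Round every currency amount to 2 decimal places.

Total landed cost: SGD 83832.32

EXW: the seller makes goods available at their premises; the buyer bears all onward costs.
CIF value = EXW price + inland to port + export clearance + origin terminal + freight + insurance = 72803.46 + 498.13 + 398.79 + 590.40 + 6253.14 + 142.84 = 80686.76
Import duty = 579 × 3.58 = 2072.82
Buyer bears: inland to port 498.13 + export clearance 398.79 + origin terminal 590.40 + freight 6253.14 + insurance 142.84 + destination terminal 932.57 + brokerage 140.17 + duty 2072.82 = 11028.86
Landed cost = invoice 72803.46 + 11028.86 = 83832.32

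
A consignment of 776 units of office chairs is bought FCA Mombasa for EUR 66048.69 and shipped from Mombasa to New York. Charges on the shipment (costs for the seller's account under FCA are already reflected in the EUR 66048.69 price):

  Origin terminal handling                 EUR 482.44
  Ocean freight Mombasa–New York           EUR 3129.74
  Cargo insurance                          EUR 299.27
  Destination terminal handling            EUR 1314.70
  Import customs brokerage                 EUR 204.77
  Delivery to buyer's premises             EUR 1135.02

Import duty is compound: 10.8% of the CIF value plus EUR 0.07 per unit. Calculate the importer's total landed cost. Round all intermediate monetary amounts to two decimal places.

FCA: the seller delivers export-cleared goods to the carrier; the buyer bears costs from that point.
CIF value = FCA price + origin terminal + freight + insurance = 66048.69 + 482.44 + 3129.74 + 299.27 = 69960.14
Ad valorem component: 69960.14 × 10.8% = 7555.70
Specific component: 776 × 0.07 = 54.32
Import duty = 7555.70 + 54.32 = 7610.02
Buyer bears: origin terminal 482.44 + freight 3129.74 + insurance 299.27 + destination terminal 1314.70 + brokerage 204.77 + delivery 1135.02 + duty 7610.02 = 14175.96
Landed cost = invoice 66048.69 + 14175.96 = 80224.65

Total landed cost: EUR 80224.65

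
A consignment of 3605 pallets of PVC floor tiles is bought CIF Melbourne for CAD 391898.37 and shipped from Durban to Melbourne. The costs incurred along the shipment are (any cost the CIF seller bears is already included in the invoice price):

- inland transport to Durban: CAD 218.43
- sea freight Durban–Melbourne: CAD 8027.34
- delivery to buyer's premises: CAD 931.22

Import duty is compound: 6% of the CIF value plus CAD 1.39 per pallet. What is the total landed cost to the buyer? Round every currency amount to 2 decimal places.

CIF: the seller pays costs through ocean freight and marine insurance to the destination port.
Already in the invoice (seller's account under CIF): inland to port, freight — exclude.
The CIF price already equals the CIF value: 391898.37
Ad valorem component: 391898.37 × 6% = 23513.90
Specific component: 3605 × 1.39 = 5010.95
Import duty = 23513.90 + 5010.95 = 28524.85
Buyer bears: delivery 931.22 + duty 28524.85 = 29456.07
Landed cost = invoice 391898.37 + 29456.07 = 421354.44

Total landed cost: CAD 421354.44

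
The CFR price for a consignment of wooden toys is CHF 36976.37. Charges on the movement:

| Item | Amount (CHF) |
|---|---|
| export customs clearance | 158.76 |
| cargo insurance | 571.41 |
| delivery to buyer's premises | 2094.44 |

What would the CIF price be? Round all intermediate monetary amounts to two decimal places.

Not relevant to the conversion: export clearance — on the seller under both CFR and CIF; already in the CFR price and stays in the CIF price. delivery — on the buyer under both terms; not part of either seller's price.
From CFR to CIF, the seller additionally bears: insurance.
CIF price = 36976.37 + 571.41 = 37547.78

CIF price: CHF 37547.78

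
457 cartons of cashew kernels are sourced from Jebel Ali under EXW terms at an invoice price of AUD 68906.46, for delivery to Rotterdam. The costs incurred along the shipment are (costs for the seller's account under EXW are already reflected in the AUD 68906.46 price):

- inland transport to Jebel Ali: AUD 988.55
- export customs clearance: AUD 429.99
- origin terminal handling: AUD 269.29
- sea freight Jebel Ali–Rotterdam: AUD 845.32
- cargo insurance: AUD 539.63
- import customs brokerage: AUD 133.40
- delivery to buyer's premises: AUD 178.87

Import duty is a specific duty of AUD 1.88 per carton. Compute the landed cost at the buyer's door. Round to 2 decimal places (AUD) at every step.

Total landed cost: AUD 73150.67

EXW: the seller makes goods available at their premises; the buyer bears all onward costs.
CIF value = EXW price + inland to port + export clearance + origin terminal + freight + insurance = 68906.46 + 988.55 + 429.99 + 269.29 + 845.32 + 539.63 = 71979.24
Import duty = 457 × 1.88 = 859.16
Buyer bears: inland to port 988.55 + export clearance 429.99 + origin terminal 269.29 + freight 845.32 + insurance 539.63 + brokerage 133.40 + delivery 178.87 + duty 859.16 = 4244.21
Landed cost = invoice 68906.46 + 4244.21 = 73150.67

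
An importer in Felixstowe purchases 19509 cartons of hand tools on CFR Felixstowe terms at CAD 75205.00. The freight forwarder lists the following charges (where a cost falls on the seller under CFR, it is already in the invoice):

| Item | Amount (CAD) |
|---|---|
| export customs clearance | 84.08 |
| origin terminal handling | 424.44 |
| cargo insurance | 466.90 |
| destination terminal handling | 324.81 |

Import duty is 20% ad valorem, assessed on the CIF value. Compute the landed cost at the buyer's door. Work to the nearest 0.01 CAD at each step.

CFR: the seller pays costs through ocean freight to the destination port, but not insurance.
Already in the invoice (seller's account under CFR): export clearance, origin terminal — exclude.
CIF value = CFR price + insurance = 75205.00 + 466.90 = 75671.90
Import duty = 75671.90 × 20% = 15134.38
Buyer bears: insurance 466.90 + destination terminal 324.81 + duty 15134.38 = 15926.09
Landed cost = invoice 75205.00 + 15926.09 = 91131.09

Total landed cost: CAD 91131.09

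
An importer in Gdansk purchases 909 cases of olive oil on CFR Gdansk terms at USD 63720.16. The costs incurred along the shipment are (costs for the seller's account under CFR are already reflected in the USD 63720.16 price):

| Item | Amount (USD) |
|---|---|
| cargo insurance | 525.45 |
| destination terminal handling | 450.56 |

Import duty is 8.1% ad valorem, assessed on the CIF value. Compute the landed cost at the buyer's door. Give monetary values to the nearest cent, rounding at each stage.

Total landed cost: USD 69900.06

CFR: the seller pays costs through ocean freight to the destination port, but not insurance.
CIF value = CFR price + insurance = 63720.16 + 525.45 = 64245.61
Import duty = 64245.61 × 8.1% = 5203.89
Buyer bears: insurance 525.45 + destination terminal 450.56 + duty 5203.89 = 6179.90
Landed cost = invoice 63720.16 + 6179.90 = 69900.06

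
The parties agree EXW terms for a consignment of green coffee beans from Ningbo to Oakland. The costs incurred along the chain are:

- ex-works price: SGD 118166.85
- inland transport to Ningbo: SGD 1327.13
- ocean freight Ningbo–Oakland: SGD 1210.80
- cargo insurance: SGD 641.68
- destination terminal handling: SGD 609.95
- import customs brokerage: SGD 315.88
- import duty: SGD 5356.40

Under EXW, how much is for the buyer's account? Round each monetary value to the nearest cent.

EXW: the seller makes goods available at their premises; the buyer bears all onward costs.
Seller's account: goods 118166.85 = 118166.85
Buyer's account: inland to port 1327.13 + freight 1210.80 + insurance 641.68 + destination terminal 609.95 + brokerage 315.88 + duty 5356.40 = 9461.84

Buyer's account: SGD 9461.84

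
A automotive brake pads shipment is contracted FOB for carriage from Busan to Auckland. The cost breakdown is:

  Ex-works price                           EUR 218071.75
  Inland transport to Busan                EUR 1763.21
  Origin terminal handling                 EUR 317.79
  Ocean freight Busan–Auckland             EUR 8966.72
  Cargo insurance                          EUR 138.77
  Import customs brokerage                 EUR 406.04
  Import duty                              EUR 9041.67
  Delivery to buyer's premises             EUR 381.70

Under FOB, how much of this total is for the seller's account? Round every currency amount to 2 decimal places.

FOB: the seller bears costs until goods are on board at the origin port; the buyer bears freight, insurance and all costs thereafter.
Seller's account: goods 218071.75 + inland to port 1763.21 + origin terminal 317.79 = 220152.75
Buyer's account: freight 8966.72 + insurance 138.77 + brokerage 406.04 + duty 9041.67 + delivery 381.70 = 18934.90

Seller's account: EUR 220152.75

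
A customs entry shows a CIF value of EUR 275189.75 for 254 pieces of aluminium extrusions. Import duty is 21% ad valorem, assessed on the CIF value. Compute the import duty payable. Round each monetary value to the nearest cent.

Import duty = 275189.75 × 21% = 57789.85

Import duty: EUR 57789.85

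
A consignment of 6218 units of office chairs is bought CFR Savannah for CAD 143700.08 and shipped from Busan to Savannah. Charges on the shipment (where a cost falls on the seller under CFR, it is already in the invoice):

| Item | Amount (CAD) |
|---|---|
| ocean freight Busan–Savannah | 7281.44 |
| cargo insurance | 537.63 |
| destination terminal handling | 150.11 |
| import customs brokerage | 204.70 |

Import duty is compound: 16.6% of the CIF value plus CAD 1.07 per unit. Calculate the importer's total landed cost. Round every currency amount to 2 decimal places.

Total landed cost: CAD 175189.24

CFR: the seller pays costs through ocean freight to the destination port, but not insurance.
Already in the invoice (seller's account under CFR): freight — exclude.
CIF value = CFR price + insurance = 143700.08 + 537.63 = 144237.71
Ad valorem component: 144237.71 × 16.6% = 23943.46
Specific component: 6218 × 1.07 = 6653.26
Import duty = 23943.46 + 6653.26 = 30596.72
Buyer bears: insurance 537.63 + destination terminal 150.11 + brokerage 204.70 + duty 30596.72 = 31489.16
Landed cost = invoice 143700.08 + 31489.16 = 175189.24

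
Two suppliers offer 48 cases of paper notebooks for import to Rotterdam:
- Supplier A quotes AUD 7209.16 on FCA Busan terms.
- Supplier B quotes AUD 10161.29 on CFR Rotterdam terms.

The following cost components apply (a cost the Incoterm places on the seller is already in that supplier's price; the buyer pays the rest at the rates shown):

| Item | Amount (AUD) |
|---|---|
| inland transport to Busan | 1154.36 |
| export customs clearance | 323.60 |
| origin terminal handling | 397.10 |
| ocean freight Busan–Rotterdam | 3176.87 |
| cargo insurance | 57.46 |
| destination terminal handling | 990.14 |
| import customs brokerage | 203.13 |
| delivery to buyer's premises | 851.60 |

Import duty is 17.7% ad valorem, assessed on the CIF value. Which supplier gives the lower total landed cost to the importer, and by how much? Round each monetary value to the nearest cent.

Supplier A (FCA):
CIF value = FCA price + origin terminal + freight + insurance = 7209.16 + 397.10 + 3176.87 + 57.46 = 10840.59
Import duty = 10840.59 × 17.7% = 1918.78
Buyer bears (A): 397.10 + 3176.87 + 57.46 + 990.14 + 203.13 + 851.60 = 5676.30
Landed cost (A) = invoice 7209.16 + 5676.30 + duty 1918.78 = 14804.24
Supplier B (CFR):
CIF value = CFR price + insurance = 10161.29 + 57.46 = 10218.75
Import duty = 10218.75 × 17.7% = 1808.72
Buyer bears (B): 57.46 + 990.14 + 203.13 + 851.60 = 2102.33
Landed cost (B) = invoice 10161.29 + 2102.33 + duty 1808.72 = 14072.34
Difference = |14804.24 − 14072.34| = 731.90

Supplier B is cheaper by AUD 731.90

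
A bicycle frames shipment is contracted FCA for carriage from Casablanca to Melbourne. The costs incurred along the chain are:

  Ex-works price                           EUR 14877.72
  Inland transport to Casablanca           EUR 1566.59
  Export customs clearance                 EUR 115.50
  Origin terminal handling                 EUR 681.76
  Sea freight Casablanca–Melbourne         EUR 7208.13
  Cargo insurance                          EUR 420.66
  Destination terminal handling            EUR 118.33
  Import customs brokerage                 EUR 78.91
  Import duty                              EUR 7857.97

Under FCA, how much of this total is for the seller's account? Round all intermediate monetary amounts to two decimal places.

FCA: the seller delivers export-cleared goods to the carrier; the buyer bears costs from that point.
Seller's account: goods 14877.72 + inland to port 1566.59 + export clearance 115.50 = 16559.81
Buyer's account: origin terminal 681.76 + freight 7208.13 + insurance 420.66 + destination terminal 118.33 + brokerage 78.91 + duty 7857.97 = 16365.76

Seller's account: EUR 16559.81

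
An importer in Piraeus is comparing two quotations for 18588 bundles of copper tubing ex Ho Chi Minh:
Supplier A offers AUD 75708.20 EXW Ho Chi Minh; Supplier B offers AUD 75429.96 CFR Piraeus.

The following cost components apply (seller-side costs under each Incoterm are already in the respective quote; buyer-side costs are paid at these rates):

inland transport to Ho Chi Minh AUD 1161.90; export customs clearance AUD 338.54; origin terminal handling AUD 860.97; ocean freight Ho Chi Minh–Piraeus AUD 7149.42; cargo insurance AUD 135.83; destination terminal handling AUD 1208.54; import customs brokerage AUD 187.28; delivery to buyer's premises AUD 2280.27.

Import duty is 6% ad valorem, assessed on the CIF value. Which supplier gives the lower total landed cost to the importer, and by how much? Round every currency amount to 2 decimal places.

Supplier A (EXW):
CIF value = EXW price + inland to port + export clearance + origin terminal + freight + insurance = 75708.20 + 1161.90 + 338.54 + 860.97 + 7149.42 + 135.83 = 85354.86
Import duty = 85354.86 × 6% = 5121.29
Buyer bears (A): 1161.90 + 338.54 + 860.97 + 7149.42 + 135.83 + 1208.54 + 187.28 + 2280.27 = 13322.75
Landed cost (A) = invoice 75708.20 + 13322.75 + duty 5121.29 = 94152.24
Supplier B (CFR):
CIF value = CFR price + insurance = 75429.96 + 135.83 = 75565.79
Import duty = 75565.79 × 6% = 4533.95
Buyer bears (B): 135.83 + 1208.54 + 187.28 + 2280.27 = 3811.92
Landed cost (B) = invoice 75429.96 + 3811.92 + duty 4533.95 = 83775.83
Difference = |94152.24 − 83775.83| = 10376.41

Supplier B is cheaper by AUD 10376.41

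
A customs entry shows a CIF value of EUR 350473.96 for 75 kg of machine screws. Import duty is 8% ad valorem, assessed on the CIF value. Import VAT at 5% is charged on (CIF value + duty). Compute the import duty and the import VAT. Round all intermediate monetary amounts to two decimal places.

Import duty = 350473.96 × 8% = 28037.92
VAT base = CIF + duty = 350473.96 + 28037.92 = 378511.88
Import VAT = 378511.88 × 5% = 18925.59

Import duty: EUR 28037.92; import VAT: EUR 18925.59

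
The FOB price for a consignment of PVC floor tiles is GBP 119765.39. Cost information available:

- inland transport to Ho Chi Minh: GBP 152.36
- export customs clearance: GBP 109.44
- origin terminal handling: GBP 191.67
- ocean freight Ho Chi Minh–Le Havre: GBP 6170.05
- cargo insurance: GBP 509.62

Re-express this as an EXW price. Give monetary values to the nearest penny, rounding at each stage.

EXW price: GBP 119311.92

Not relevant to the conversion: freight, insurance — on the buyer under both terms; not part of either seller's price.
From FOB to EXW, the seller no longer bears: inland to port, export clearance, origin terminal.
EXW price = 119765.39 − 152.36 − 109.44 − 191.67 = 119311.92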